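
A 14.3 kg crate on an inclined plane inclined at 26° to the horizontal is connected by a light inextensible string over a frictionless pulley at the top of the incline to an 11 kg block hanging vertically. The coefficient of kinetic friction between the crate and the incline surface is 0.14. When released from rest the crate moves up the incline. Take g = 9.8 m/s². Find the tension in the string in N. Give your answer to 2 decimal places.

For the crate on the incline: the weight component along the slope is m₁g sin 26° = 14.3 × 9.8 × 0.4384 = 61.437 N and the normal force is N = m₁g cos 26° = 125.957 N.
Kinetic friction opposes the crate's motion up the incline: f = μN = 0.14 × 125.957 = 17.634 N acting down the slope.
Newton's second law for the crate (up-slope positive): T − 61.437 − 17.634 = 14.3 a. For the hanging block (downward positive): 11 × 9.8 − T = 11 a.
Adding the two equations eliminates T: 28.729 = 25.3 a, so a = 1.1355 m/s².
Then from the hanging block's equation, T = 11 × (9.8 − 1.1355) = 95.309 N.

95.31 N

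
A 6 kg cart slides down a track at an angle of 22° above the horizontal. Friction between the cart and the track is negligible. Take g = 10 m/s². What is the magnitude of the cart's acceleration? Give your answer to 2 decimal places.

3.75 m/s²

Resolving the weight along the incline: the component pulling the cart down the slope is mg sin 22° = 6 × 10 × 0.3746 = 22.476 N, and the normal force is N = mg cos 22° = 6 × 10 × 0.9272 = 55.632 N.
With no friction the net force along the incline is 22.476 N, so a = g sin 22° = 22.476 / 6 = 3.7460 m/s².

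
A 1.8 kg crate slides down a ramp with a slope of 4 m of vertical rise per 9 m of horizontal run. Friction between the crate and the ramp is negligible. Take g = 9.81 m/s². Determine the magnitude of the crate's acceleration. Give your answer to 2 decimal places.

3.98 m/s²

Resolving the weight along the incline: the component pulling the crate down the slope is mg sin 23.96° = 1.8 × 9.81 × 0.4061 = 7.171 N, and the normal force is N = mg cos 23.96° = 1.8 × 9.81 × 0.9138 = 16.136 N.
With no friction the net force along the incline is 7.171 N, so a = g sin 23.96° = 7.171 / 1.8 = 3.9839 m/s².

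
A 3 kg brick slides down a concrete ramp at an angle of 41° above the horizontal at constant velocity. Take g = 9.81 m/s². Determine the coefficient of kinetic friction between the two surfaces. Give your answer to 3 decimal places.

0.869

At constant velocity the net force along the incline is zero: mg sin 41° = μ mg cos 41°.
So μ = tan 41° = 0.6561 / 0.7547 = 0.8694.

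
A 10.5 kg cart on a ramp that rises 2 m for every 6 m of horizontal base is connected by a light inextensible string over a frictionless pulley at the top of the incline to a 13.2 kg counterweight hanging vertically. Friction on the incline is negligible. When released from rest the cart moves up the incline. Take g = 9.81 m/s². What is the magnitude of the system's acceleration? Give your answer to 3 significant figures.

For the cart on the incline: the weight component along the slope is m₁g sin 18.43° = 10.5 × 9.81 × 0.3162 = 32.570 N and the normal force is N = m₁g cos 18.43° = 97.719 N.
Newton's second law for the cart (up-slope positive): T − 32.570 = 10.5 a. For the hanging counterweight (downward positive): 13.2 × 9.81 − T = 13.2 a.
Adding the two equations eliminates T: 96.922 = 23.7 a, so a = 4.0895 m/s².

4.09 m/s²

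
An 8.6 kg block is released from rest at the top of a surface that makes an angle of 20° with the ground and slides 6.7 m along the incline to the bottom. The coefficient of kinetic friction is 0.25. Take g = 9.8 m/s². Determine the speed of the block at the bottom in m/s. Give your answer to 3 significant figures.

3.75 m/s

The weight component along the incline is mg sin 20° = 28.825 N and the normal force is N = mg cos 20° = 79.197 N.
Friction up the slope is f = μN = 0.25 × 79.197 = 19.799 N, so the net downslope force is 28.825 − 19.799 = 9.026 N and a = 9.026 / 8.6 = 1.0495 m/s².
Starting from rest over a distance of 6.7 m, v² = 2aL = 2 × 1.0495 × 6.7 = 14.0633, so v = 3.7501 m/s.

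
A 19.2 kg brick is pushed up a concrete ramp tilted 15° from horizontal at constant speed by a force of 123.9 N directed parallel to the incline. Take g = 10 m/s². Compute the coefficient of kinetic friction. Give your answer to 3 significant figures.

0.400

At constant speed ΣF = 0 along the incline. The applied 123.9 N acts up the slope; the weight component mg sin 15° = 49.693 N and kinetic friction μN both act down the slope.
So 123.9 = 49.693 + μ × 185.458, giving μ = (123.9 − 49.693) / 185.458 = 0.4001.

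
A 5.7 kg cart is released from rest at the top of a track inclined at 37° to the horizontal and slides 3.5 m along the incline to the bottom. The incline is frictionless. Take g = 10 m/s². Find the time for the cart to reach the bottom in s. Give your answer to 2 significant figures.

The weight component along the incline is mg sin 37° = 34.303 N and the normal force is N = mg cos 37° = 45.522 N.
With no friction, a = g sin 37° = 6.0182 m/s².
Starting from rest, L = ½at², so t = √(2L/a) = √(2 × 3.5 / 6.0182) = 1.0785 s.

1.1 s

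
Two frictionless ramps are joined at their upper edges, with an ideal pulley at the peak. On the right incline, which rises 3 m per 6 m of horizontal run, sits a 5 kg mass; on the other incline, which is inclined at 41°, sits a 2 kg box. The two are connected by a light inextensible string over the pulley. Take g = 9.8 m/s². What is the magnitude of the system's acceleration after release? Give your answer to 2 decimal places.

Resolve each weight along its own incline: the 5 kg mass has component 5 × 9.8 × sin 26.57° = 21.913 N down its slope, and the 2 kg mass has 2 × 9.8 × sin 41° = 12.859 N down its slope.
The 5 kg side's 21.913 N exceeds the other side's 12.859 N, so that mass slides down and the 2 kg mass slides up. Taking that direction as positive, Newton's second law for the whole system gives 21.913 − 12.859 = (5 + 2) a, so a = 9.054 / 7 = 1.2934 m/s².

1.29 m/s²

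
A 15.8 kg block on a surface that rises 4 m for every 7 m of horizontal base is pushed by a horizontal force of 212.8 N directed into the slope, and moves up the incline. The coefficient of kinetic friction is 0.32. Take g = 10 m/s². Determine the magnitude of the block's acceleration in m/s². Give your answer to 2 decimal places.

1.82 m/s²

The horizontal push has components F cos 29.74° = 212.8 × 0.8682 = 184.753 N up the incline and F sin 29.74° = 212.8 × 0.4961 = 105.570 N pressing into the surface.
The normal force is therefore N = mg cos 29.74° + F sin 29.74° = 137.176 + 105.570 = 242.746 N, and kinetic friction down the slope is μN = 0.32 × 242.746 = 77.679 N.
Along the incline: F cos 29.74° − mg sin 29.74° − μN = ma, so 184.753 − 78.384 − 77.679 = 15.8 a, giving a = 1.8158 m/s².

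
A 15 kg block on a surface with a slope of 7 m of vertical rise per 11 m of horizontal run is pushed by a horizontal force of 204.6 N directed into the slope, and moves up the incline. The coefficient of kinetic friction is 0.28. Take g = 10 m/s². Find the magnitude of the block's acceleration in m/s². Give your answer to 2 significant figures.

1.7 m/s²

The horizontal push has components F cos 32.47° = 204.6 × 0.8437 = 172.621 N up the incline and F sin 32.47° = 204.6 × 0.5369 = 109.850 N pressing into the surface.
The normal force is therefore N = mg cos 32.47° + F sin 32.47° = 126.555 + 109.850 = 236.405 N, and kinetic friction down the slope is μN = 0.28 × 236.405 = 66.193 N.
Along the incline: F cos 32.47° − mg sin 32.47° − μN = ma, so 172.621 − 80.535 − 66.193 = 15 a, giving a = 1.7262 m/s².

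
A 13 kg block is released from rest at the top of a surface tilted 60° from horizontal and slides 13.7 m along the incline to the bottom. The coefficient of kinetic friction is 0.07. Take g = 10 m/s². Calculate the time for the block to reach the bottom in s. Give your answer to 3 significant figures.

1.82 s

The weight component along the incline is mg sin 60° = 112.583 N and the normal force is N = mg cos 60° = 65.000 N.
Friction up the slope is f = μN = 0.07 × 65.000 = 4.550 N, so the net downslope force is 112.583 − 4.550 = 108.033 N and a = 108.033 / 13 = 8.3102 m/s².
Starting from rest, L = ½at², so t = √(2L/a) = √(2 × 13.7 / 8.3102) = 1.8158 s.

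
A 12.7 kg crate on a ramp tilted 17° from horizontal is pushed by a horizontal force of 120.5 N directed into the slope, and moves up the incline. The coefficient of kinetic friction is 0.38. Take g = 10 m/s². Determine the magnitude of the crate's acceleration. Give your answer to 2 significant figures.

1.5 m/s²

The horizontal push has components F cos 17° = 120.5 × 0.9563 = 115.234 N up the incline and F sin 17° = 120.5 × 0.2924 = 35.234 N pressing into the surface.
The normal force is therefore N = mg cos 17° + F sin 17° = 121.450 + 35.234 = 156.684 N, and kinetic friction down the slope is μN = 0.38 × 156.684 = 59.540 N.
Along the incline: F cos 17° − mg sin 17° − μN = ma, so 115.234 − 37.135 − 59.540 = 12.7 a, giving a = 1.4613 m/s².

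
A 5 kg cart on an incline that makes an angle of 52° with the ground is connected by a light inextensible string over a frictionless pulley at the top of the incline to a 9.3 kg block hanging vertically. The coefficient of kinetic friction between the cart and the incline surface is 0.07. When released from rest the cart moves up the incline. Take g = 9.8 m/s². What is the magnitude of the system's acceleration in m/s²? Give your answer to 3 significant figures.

For the cart on the incline: the weight component along the slope is m₁g sin 52° = 5 × 9.8 × 0.7880 = 38.612 N and the normal force is N = m₁g cos 52° = 30.167 N.
Kinetic friction opposes the cart's motion up the incline: f = μN = 0.07 × 30.167 = 2.112 N acting down the slope.
Newton's second law for the cart (up-slope positive): T − 38.612 − 2.112 = 5 a. For the hanging block (downward positive): 9.3 × 9.8 − T = 9.3 a.
Adding the two equations eliminates T: 50.416 = 14.3 a, so a = 3.5256 m/s².

3.53 m/s²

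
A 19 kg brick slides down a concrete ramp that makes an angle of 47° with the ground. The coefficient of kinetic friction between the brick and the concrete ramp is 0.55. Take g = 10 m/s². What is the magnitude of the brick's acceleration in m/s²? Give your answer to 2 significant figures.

3.6 m/s²

Resolving the weight along the incline: the component pulling the brick down the slope is mg sin 47° = 19 × 10 × 0.7314 = 138.966 N, and the normal force is N = mg cos 47° = 19 × 10 × 0.6820 = 129.580 N.
Kinetic friction acts up the slope with magnitude f = μN = 0.55 × 129.580 = 71.269 N.
Net force along the incline is 138.966 − 71.269 = 67.697 N, so a = 67.697 / 19 = 3.5630 m/s².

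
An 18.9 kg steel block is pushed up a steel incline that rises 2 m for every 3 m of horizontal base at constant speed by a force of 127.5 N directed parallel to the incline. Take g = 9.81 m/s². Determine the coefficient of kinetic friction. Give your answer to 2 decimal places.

0.16

At constant speed ΣF = 0 along the incline. The applied 127.5 N acts up the slope; the weight component mg sin 33.69° = 102.846 N and kinetic friction μN both act down the slope.
So 127.5 = 102.846 + μ × 154.270, giving μ = (127.5 − 102.846) / 154.270 = 0.1598.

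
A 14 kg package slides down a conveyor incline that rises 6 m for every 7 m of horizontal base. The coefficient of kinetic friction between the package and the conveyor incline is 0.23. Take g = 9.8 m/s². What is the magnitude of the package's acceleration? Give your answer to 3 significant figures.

Resolving the weight along the incline: the component pulling the package down the slope is mg sin 40.60° = 14 × 9.8 × 0.6508 = 89.290 N, and the normal force is N = mg cos 40.60° = 14 × 9.8 × 0.7593 = 104.176 N.
Kinetic friction acts up the slope with magnitude f = μN = 0.23 × 104.176 = 23.960 N.
Net force along the incline is 89.290 − 23.960 = 65.330 N, so a = 65.330 / 14 = 4.6664 m/s².

4.67 m/s²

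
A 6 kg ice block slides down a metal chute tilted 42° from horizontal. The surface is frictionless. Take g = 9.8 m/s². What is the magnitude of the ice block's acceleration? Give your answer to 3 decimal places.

Resolving the weight along the incline: the component pulling the ice block down the slope is mg sin 42° = 6 × 9.8 × 0.6691 = 39.343 N, and the normal force is N = mg cos 42° = 6 × 9.8 × 0.7431 = 43.694 N.
With no friction the net force along the incline is 39.343 N, so a = g sin 42° = 39.343 / 6 = 6.5572 m/s².

6.557 m/s²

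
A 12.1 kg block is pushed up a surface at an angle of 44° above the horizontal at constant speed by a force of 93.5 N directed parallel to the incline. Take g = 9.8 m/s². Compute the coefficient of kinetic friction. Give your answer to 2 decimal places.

At constant speed ΣF = 0 along the incline. The applied 93.5 N acts up the slope; the weight component mg sin 44° = 82.373 N and kinetic friction μN both act down the slope.
So 93.5 = 82.373 + μ × 85.299, giving μ = (93.5 − 82.373) / 85.299 = 0.1304.

0.13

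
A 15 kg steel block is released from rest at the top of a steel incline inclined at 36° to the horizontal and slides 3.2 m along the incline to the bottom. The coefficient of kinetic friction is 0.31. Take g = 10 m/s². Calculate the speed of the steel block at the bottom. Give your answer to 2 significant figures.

The weight component along the incline is mg sin 36° = 88.168 N and the normal force is N = mg cos 36° = 121.353 N.
Friction up the slope is f = μN = 0.31 × 121.353 = 37.619 N, so the net downslope force is 88.168 − 37.619 = 50.549 N and a = 50.549 / 15 = 3.3699 m/s².
Starting from rest over a distance of 3.2 m, v² = 2aL = 2 × 3.3699 × 3.2 = 21.5674, so v = 4.6441 m/s.

4.6 m/s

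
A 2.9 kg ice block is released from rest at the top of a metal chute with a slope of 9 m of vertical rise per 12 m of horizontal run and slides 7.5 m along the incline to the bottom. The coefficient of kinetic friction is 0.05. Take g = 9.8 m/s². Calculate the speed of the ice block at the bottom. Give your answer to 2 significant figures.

The weight component along the incline is mg sin 36.87° = 17.052 N and the normal force is N = mg cos 36.87° = 22.736 N.
Friction up the slope is f = μN = 0.05 × 22.736 = 1.137 N, so the net downslope force is 17.052 − 1.137 = 15.915 N and a = 15.915 / 2.9 = 5.4879 m/s².
Starting from rest over a distance of 7.5 m, v² = 2aL = 2 × 5.4879 × 7.5 = 82.3185, so v = 9.0730 m/s.

9.1 m/s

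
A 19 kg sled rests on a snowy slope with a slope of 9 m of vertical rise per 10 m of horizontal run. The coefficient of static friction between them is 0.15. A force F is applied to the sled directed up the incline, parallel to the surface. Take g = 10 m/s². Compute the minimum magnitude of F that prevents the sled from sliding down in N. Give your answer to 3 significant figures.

The normal force is N = mg cos 41.99° = 141.226 N. With F at its minimum the sled is on the verge of sliding down, so static friction is at its maximum μ_s N = 0.15 × 141.226 = 21.184 N and acts up the slope.
Equilibrium along the incline: F + μ_s N = mg sin 41.99°, so F = 127.103 − 21.184 = 105.919 N.

106 N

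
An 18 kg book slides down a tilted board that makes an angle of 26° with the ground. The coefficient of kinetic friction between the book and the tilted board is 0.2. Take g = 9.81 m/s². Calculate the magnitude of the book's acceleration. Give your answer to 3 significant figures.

Resolving the weight along the incline: the component pulling the book down the slope is mg sin 26° = 18 × 9.81 × 0.4384 = 77.413 N, and the normal force is N = mg cos 26° = 18 × 9.81 × 0.8988 = 158.710 N.
Kinetic friction acts up the slope with magnitude f = μN = 0.2 × 158.710 = 31.742 N.
Net force along the incline is 77.413 − 31.742 = 45.671 N, so a = 45.671 / 18 = 2.5373 m/s².

2.54 m/s²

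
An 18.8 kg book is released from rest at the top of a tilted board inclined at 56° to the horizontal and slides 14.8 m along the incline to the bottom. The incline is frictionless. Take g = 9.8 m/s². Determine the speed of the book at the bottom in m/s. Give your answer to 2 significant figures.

The weight component along the incline is mg sin 56° = 152.742 N and the normal force is N = mg cos 56° = 103.026 N.
With no friction, a = g sin 56° = 8.1246 m/s².
Starting from rest over a distance of 14.8 m, v² = 2aL = 2 × 8.1246 × 14.8 = 240.4882, so v = 15.5077 m/s.

16 m/s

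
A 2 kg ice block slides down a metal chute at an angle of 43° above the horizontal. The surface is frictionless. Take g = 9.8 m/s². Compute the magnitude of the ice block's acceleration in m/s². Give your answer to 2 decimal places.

6.68 m/s²

Resolving the weight along the incline: the component pulling the ice block down the slope is mg sin 43° = 2 × 9.8 × 0.6820 = 13.367 N, and the normal force is N = mg cos 43° = 2 × 9.8 × 0.7314 = 14.335 N.
With no friction the net force along the incline is 13.367 N, so a = g sin 43° = 13.367 / 2 = 6.6835 m/s².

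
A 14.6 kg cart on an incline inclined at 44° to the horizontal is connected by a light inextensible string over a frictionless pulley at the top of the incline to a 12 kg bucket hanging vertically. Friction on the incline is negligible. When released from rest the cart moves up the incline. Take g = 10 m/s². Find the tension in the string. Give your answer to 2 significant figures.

For the cart on the incline: the weight component along the slope is m₁g sin 44° = 14.6 × 10 × 0.6947 = 101.426 N and the normal force is N = m₁g cos 44° = 105.024 N.
Newton's second law for the cart (up-slope positive): T − 101.426 = 14.6 a. For the hanging bucket (downward positive): 12 × 10 − T = 12 a.
Adding the two equations eliminates T: 18.574 = 26.6 a, so a = 0.6983 m/s².
Then from the hanging bucket's equation, T = 12 × (10 − 0.6983) = 111.620 N.

110 N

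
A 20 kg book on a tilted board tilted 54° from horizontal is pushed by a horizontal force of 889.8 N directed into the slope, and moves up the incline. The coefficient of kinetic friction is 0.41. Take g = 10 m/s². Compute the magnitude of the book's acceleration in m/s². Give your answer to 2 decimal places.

The horizontal push has components F cos 54° = 889.8 × 0.5878 = 523.024 N up the incline and F sin 54° = 889.8 × 0.8090 = 719.848 N pressing into the surface.
The normal force is therefore N = mg cos 54° + F sin 54° = 117.560 + 719.848 = 837.408 N, and kinetic friction down the slope is μN = 0.41 × 837.408 = 343.337 N.
Along the incline: F cos 54° − mg sin 54° − μN = ma, so 523.024 − 161.800 − 343.337 = 20 a, giving a = 0.8943 m/s².

0.89 m/s²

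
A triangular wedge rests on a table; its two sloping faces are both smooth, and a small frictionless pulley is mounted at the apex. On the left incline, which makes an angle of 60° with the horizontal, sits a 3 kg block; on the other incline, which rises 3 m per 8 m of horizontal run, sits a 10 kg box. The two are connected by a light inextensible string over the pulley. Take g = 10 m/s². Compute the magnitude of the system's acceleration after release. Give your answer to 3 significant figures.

Resolve each weight along its own incline: the 3 kg mass has component 3 × 10 × sin 60° = 25.981 N down its slope, and the 10 kg mass has 10 × 10 × sin 20.56° = 35.112 N down its slope.
The 10 kg side's 35.112 N exceeds the other side's 25.981 N, so that mass slides down and the 3 kg mass slides up. Taking that direction as positive, Newton's second law for the whole system gives 35.112 − 25.981 = (3 + 10) a, so a = 9.131 / 13 = 0.7024 m/s².

0.702 m/s²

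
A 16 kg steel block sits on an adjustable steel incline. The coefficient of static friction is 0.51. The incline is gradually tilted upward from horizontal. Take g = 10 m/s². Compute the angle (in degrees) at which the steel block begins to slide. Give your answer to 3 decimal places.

27.022°

At the threshold of sliding, static friction is at its maximum μ_s N and exactly balances the weight component along the incline: mg sin θ = μ_s mg cos θ.
Hence tan θ = μ_s = 0.51, so θ = arctan(0.51) = 27.0216°.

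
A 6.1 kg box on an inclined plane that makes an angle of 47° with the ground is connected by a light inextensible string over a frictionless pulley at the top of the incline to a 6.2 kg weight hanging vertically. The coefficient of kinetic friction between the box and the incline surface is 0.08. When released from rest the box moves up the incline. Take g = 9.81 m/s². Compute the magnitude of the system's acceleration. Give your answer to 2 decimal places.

1.12 m/s²

For the box on the incline: the weight component along the slope is m₁g sin 47° = 6.1 × 9.81 × 0.7314 = 43.768 N and the normal force is N = m₁g cos 47° = 40.811 N.
Kinetic friction opposes the box's motion up the incline: f = μN = 0.08 × 40.811 = 3.265 N acting down the slope.
Newton's second law for the box (up-slope positive): T − 43.768 − 3.265 = 6.1 a. For the hanging weight (downward positive): 6.2 × 9.81 − T = 6.2 a.
Adding the two equations eliminates T: 13.789 = 12.3 a, so a = 1.1211 m/s².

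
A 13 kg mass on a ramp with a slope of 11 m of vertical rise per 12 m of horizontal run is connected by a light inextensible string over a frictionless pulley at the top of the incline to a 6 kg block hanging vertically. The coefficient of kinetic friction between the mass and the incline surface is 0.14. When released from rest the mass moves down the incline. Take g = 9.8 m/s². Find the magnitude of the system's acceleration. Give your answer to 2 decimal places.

For the mass on the incline: the weight component along the slope is m₁g sin 42.51° = 13 × 9.8 × 0.6757 = 86.084 N and the normal force is N = m₁g cos 42.51° = 93.913 N.
Kinetic friction opposes the mass's motion down the incline: f = μN = 0.14 × 93.913 = 13.148 N acting up the slope.
Newton's second law for the mass (down-slope positive): 86.084 − 13.148 − T = 13 a. For the hanging block (upward positive): T − 6 × 9.8 = 6 a.
Adding the two equations eliminates T: 14.136 = 19 a, so a = 0.7440 m/s².

0.74 m/s²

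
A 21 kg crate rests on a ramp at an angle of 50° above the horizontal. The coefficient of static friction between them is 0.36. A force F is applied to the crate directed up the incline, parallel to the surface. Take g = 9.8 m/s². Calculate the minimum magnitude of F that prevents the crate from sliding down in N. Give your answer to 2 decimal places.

110.03 N

The normal force is N = mg cos 50° = 132.286 N. With F at its minimum the crate is on the verge of sliding down, so static friction is at its maximum μ_s N = 0.36 × 132.286 = 47.623 N and acts up the slope.
Equilibrium along the incline: F + μ_s N = mg sin 50°, so F = 157.652 − 47.623 = 110.029 N.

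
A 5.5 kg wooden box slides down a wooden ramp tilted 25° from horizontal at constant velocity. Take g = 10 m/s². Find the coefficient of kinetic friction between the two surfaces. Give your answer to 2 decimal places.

At constant velocity the net force along the incline is zero: mg sin 25° = μ mg cos 25°.
So μ = tan 25° = 0.4226 / 0.9063 = 0.4663.

0.47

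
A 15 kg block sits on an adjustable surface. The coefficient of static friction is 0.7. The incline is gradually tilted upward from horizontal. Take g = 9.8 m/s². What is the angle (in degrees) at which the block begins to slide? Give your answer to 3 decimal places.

34.992°

At the threshold of sliding, static friction is at its maximum μ_s N and exactly balances the weight component along the incline: mg sin θ = μ_s mg cos θ.
Hence tan θ = μ_s = 0.7, so θ = arctan(0.7) = 34.9920°.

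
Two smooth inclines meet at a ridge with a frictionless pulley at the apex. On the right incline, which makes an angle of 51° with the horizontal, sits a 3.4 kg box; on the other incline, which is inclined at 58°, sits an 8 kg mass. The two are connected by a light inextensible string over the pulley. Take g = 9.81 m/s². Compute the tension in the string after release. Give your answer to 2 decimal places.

38.04 N

Resolve each weight along its own incline: the 3.4 kg mass has component 3.4 × 9.81 × sin 51° = 25.921 N down its slope, and the 8 kg mass has 8 × 9.81 × sin 58° = 66.555 N down its slope.
The 8 kg side's 66.555 N exceeds the other side's 25.921 N, so that mass slides down and the 3.4 kg mass slides up. Taking that direction as positive, Newton's second law for the whole system gives 66.555 − 25.921 = (3.4 + 8) a, so a = 40.634 / 11.4 = 3.5644 m/s².
For the 3.4 kg mass (up-slope positive): T − 25.921 = 3.4 × 3.5644, so T = 38.040 N.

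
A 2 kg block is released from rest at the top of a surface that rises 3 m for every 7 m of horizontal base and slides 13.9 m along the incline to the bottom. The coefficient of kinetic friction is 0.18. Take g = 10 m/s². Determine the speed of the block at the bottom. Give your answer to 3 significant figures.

The weight component along the incline is mg sin 23.20° = 7.878 N and the normal force is N = mg cos 23.20° = 18.383 N.
Friction up the slope is f = μN = 0.18 × 18.383 = 3.309 N, so the net downslope force is 7.878 − 3.309 = 4.569 N and a = 4.569 / 2 = 2.2845 m/s².
Starting from rest over a distance of 13.9 m, v² = 2aL = 2 × 2.2845 × 13.9 = 63.5091, so v = 7.9693 m/s.

7.97 m/s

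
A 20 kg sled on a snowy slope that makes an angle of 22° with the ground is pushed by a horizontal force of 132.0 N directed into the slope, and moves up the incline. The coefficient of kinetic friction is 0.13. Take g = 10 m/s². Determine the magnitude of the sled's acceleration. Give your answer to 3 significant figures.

0.847 m/s²

The horizontal push has components F cos 22° = 132.0 × 0.9272 = 122.390 N up the incline and F sin 22° = 132.0 × 0.3746 = 49.447 N pressing into the surface.
The normal force is therefore N = mg cos 22° + F sin 22° = 185.440 + 49.447 = 234.887 N, and kinetic friction down the slope is μN = 0.13 × 234.887 = 30.535 N.
Along the incline: F cos 22° − mg sin 22° − μN = ma, so 122.390 − 74.920 − 30.535 = 20 a, giving a = 0.8467 m/s².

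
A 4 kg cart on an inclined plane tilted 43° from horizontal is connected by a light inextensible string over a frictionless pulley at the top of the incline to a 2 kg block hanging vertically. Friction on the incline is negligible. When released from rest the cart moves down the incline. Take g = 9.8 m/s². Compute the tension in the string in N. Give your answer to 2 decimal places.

For the cart on the incline: the weight component along the slope is m₁g sin 43° = 4 × 9.8 × 0.6820 = 26.734 N and the normal force is N = m₁g cos 43° = 28.669 N.
Newton's second law for the cart (down-slope positive): 26.734 − T = 4 a. For the hanging block (upward positive): T − 2 × 9.8 = 2 a.
Adding the two equations eliminates T: 7.134 = 6 a, so a = 1.1890 m/s².
Then from the hanging block's equation, T = 2 × (9.8 + 1.1890) = 21.978 N.

21.98 N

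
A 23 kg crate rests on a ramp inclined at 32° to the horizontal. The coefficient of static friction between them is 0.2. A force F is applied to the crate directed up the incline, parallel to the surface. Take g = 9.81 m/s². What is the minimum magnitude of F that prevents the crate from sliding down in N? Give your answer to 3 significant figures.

The normal force is N = mg cos 32° = 191.345 N. With F at its minimum the crate is on the verge of sliding down, so static friction is at its maximum μ_s N = 0.2 × 191.345 = 38.269 N and acts up the slope.
Equilibrium along the incline: F + μ_s N = mg sin 32°, so F = 119.566 − 38.269 = 81.297 N.

81.3 N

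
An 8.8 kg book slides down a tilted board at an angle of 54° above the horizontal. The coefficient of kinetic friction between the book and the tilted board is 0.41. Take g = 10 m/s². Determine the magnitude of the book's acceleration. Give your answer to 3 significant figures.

Resolving the weight along the incline: the component pulling the book down the slope is mg sin 54° = 8.8 × 10 × 0.8090 = 71.192 N, and the normal force is N = mg cos 54° = 8.8 × 10 × 0.5878 = 51.726 N.
Kinetic friction acts up the slope with magnitude f = μN = 0.41 × 51.726 = 21.208 N.
Net force along the incline is 71.192 − 21.208 = 49.984 N, so a = 49.984 / 8.8 = 5.6800 m/s².

5.68 m/s²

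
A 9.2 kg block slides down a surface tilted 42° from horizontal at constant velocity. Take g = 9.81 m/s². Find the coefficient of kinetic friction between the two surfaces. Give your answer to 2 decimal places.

0.90

At constant velocity the net force along the incline is zero: mg sin 42° = μ mg cos 42°.
So μ = tan 42° = 0.6691 / 0.7431 = 0.9004.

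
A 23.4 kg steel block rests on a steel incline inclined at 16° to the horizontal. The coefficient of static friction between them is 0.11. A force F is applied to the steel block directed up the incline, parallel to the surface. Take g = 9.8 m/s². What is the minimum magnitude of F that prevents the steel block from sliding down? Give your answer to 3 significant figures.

The normal force is N = mg cos 16° = 220.437 N. With F at its minimum the steel block is on the verge of sliding down, so static friction is at its maximum μ_s N = 0.11 × 220.437 = 24.248 N and acts up the slope.
Equilibrium along the incline: F + μ_s N = mg sin 16°, so F = 63.209 − 24.248 = 38.961 N.

39.0 N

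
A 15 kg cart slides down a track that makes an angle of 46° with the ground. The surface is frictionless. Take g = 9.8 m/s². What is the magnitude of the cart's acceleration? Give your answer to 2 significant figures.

7.0 m/s²

Resolving the weight along the incline: the component pulling the cart down the slope is mg sin 46° = 15 × 9.8 × 0.7193 = 105.737 N, and the normal force is N = mg cos 46° = 15 × 9.8 × 0.6947 = 102.121 N.
With no friction the net force along the incline is 105.737 N, so a = g sin 46° = 105.737 / 15 = 7.0491 m/s².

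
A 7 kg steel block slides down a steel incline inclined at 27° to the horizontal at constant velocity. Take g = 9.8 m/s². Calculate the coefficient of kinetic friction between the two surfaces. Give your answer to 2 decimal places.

At constant velocity the net force along the incline is zero: mg sin 27° = μ mg cos 27°.
So μ = tan 27° = 0.4540 / 0.8910 = 0.5095.

0.51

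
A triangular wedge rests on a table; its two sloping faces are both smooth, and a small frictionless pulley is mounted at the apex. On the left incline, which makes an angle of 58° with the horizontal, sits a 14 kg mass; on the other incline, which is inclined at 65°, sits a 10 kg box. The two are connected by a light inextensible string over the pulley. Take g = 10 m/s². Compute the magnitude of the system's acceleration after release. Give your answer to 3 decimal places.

1.171 m/s²

Resolve each weight along its own incline: the 14 kg mass has component 14 × 10 × sin 58° = 118.727 N down its slope, and the 10 kg mass has 10 × 10 × sin 65° = 90.631 N down its slope.
The 14 kg side's 118.727 N exceeds the other side's 90.631 N, so that mass slides down and the 10 kg mass slides up. Taking that direction as positive, Newton's second law for the whole system gives 118.727 − 90.631 = (14 + 10) a, so a = 28.096 / 24 = 1.1707 m/s².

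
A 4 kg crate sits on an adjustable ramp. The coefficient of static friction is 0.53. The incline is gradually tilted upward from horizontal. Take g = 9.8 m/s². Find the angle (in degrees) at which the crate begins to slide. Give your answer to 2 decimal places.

27.92°

At the threshold of sliding, static friction is at its maximum μ_s N and exactly balances the weight component along the incline: mg sin θ = μ_s mg cos θ.
Hence tan θ = μ_s = 0.53, so θ = arctan(0.53) = 27.9236°.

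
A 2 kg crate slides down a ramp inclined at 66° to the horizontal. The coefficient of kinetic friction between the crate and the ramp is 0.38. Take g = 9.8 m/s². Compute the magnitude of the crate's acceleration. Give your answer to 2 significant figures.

Resolving the weight along the incline: the component pulling the crate down the slope is mg sin 66° = 2 × 9.8 × 0.9135 = 17.905 N, and the normal force is N = mg cos 66° = 2 × 9.8 × 0.4067 = 7.971 N.
Kinetic friction acts up the slope with magnitude f = μN = 0.38 × 7.971 = 3.029 N.
Net force along the incline is 17.905 − 3.029 = 14.876 N, so a = 14.876 / 2 = 7.4380 m/s².

7.4 m/s²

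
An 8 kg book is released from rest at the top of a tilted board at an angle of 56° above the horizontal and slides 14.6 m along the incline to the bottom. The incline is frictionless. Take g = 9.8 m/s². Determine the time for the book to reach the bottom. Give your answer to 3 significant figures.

1.90 s

The weight component along the incline is mg sin 56° = 64.997 N and the normal force is N = mg cos 56° = 43.841 N.
With no friction, a = g sin 56° = 8.1246 m/s².
Starting from rest, L = ½at², so t = √(2L/a) = √(2 × 14.6 / 8.1246) = 1.8958 s.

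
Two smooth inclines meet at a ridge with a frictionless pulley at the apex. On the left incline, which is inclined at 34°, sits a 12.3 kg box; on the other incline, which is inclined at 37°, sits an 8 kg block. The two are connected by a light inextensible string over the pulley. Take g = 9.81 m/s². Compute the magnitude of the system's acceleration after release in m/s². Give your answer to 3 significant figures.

0.997 m/s²

Resolve each weight along its own incline: the 12.3 kg mass has component 12.3 × 9.81 × sin 34° = 67.474 N down its slope, and the 8 kg mass has 8 × 9.81 × sin 37° = 47.230 N down its slope.
The 12.3 kg side's 67.474 N exceeds the other side's 47.230 N, so that mass slides down and the 8 kg mass slides up. Taking that direction as positive, Newton's second law for the whole system gives 67.474 − 47.230 = (12.3 + 8) a, so a = 20.244 / 20.3 = 0.9972 m/s².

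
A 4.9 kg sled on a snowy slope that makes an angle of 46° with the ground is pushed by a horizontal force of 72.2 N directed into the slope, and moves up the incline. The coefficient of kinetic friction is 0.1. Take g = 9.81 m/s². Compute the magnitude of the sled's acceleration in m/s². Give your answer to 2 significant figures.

The horizontal push has components F cos 46° = 72.2 × 0.6947 = 50.157 N up the incline and F sin 46° = 72.2 × 0.7193 = 51.933 N pressing into the surface.
The normal force is therefore N = mg cos 46° + F sin 46° = 33.394 + 51.933 = 85.327 N, and kinetic friction down the slope is μN = 0.1 × 85.327 = 8.533 N.
Along the incline: F cos 46° − mg sin 46° − μN = ma, so 50.157 − 34.576 − 8.533 = 4.9 a, giving a = 1.4384 m/s².

1.4 m/s²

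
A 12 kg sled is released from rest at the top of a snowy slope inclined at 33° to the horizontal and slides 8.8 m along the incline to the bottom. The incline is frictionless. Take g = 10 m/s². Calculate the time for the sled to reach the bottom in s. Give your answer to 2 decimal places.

1.80 s

The weight component along the incline is mg sin 33° = 65.357 N and the normal force is N = mg cos 33° = 100.640 N.
With no friction, a = g sin 33° = 5.4464 m/s².
Starting from rest, L = ½at², so t = √(2L/a) = √(2 × 8.8 / 5.4464) = 1.7976 s.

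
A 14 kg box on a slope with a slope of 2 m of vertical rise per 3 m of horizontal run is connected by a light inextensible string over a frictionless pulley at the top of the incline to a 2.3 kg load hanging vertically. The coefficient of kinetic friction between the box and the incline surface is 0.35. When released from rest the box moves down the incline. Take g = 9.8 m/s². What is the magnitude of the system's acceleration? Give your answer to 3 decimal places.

For the box on the incline: the weight component along the slope is m₁g sin 33.69° = 14 × 9.8 × 0.5547 = 76.105 N and the normal force is N = m₁g cos 33.69° = 114.157 N.
Kinetic friction opposes the box's motion down the incline: f = μN = 0.35 × 114.157 = 39.955 N acting up the slope.
Newton's second law for the box (down-slope positive): 76.105 − 39.955 − T = 14 a. For the hanging load (upward positive): T − 2.3 × 9.8 = 2.3 a.
Adding the two equations eliminates T: 13.610 = 16.3 a, so a = 0.8350 m/s².

0.835 m/s²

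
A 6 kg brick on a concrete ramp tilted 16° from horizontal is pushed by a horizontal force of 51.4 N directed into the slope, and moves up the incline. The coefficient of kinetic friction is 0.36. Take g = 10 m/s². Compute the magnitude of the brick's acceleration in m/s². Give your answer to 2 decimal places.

The horizontal push has components F cos 16° = 51.4 × 0.9613 = 49.411 N up the incline and F sin 16° = 51.4 × 0.2756 = 14.166 N pressing into the surface.
The normal force is therefore N = mg cos 16° + F sin 16° = 57.678 + 14.166 = 71.844 N, and kinetic friction down the slope is μN = 0.36 × 71.844 = 25.864 N.
Along the incline: F cos 16° − mg sin 16° − μN = ma, so 49.411 − 16.536 − 25.864 = 6 a, giving a = 1.1685 m/s².

1.17 m/s²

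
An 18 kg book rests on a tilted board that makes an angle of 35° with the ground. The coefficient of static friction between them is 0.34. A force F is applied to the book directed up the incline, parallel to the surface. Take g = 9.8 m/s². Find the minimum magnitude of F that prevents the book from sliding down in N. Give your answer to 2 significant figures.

The normal force is N = mg cos 35° = 144.498 N. With F at its minimum the book is on the verge of sliding down, so static friction is at its maximum μ_s N = 0.34 × 144.498 = 49.129 N and acts up the slope.
Equilibrium along the incline: F + μ_s N = mg sin 35°, so F = 101.179 − 49.129 = 52.050 N.

52 N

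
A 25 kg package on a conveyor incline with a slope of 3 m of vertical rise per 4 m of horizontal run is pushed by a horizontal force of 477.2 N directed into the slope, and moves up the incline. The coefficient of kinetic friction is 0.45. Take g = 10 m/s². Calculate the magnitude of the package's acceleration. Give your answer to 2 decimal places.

0.52 m/s²

The horizontal push has components F cos 36.87° = 477.2 × 0.8000 = 381.760 N up the incline and F sin 36.87° = 477.2 × 0.6000 = 286.320 N pressing into the surface.
The normal force is therefore N = mg cos 36.87° + F sin 36.87° = 200.000 + 286.320 = 486.320 N, and kinetic friction down the slope is μN = 0.45 × 486.320 = 218.844 N.
Along the incline: F cos 36.87° − mg sin 36.87° − μN = ma, so 381.760 − 150.000 − 218.844 = 25 a, giving a = 0.5166 m/s².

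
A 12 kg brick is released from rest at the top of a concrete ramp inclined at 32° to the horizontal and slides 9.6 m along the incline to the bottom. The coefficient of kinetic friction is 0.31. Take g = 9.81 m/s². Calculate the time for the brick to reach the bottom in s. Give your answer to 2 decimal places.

The weight component along the incline is mg sin 32° = 62.382 N and the normal force is N = mg cos 32° = 99.832 N.
Friction up the slope is f = μN = 0.31 × 99.832 = 30.948 N, so the net downslope force is 62.382 − 30.948 = 31.434 N and a = 31.434 / 12 = 2.6195 m/s².
Starting from rest, L = ½at², so t = √(2L/a) = √(2 × 9.6 / 2.6195) = 2.7073 s.

2.71 s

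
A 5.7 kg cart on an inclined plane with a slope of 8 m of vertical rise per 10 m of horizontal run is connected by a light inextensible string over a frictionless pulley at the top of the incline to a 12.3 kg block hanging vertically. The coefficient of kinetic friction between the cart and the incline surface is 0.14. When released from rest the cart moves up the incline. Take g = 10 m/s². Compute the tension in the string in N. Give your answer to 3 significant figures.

For the cart on the incline: the weight component along the slope is m₁g sin 38.66° = 5.7 × 10 × 0.6247 = 35.608 N and the normal force is N = m₁g cos 38.66° = 44.510 N.
Kinetic friction opposes the cart's motion up the incline: f = μN = 0.14 × 44.510 = 6.231 N acting down the slope.
Newton's second law for the cart (up-slope positive): T − 35.608 − 6.231 = 5.7 a. For the hanging block (downward positive): 12.3 × 10 − T = 12.3 a.
Adding the two equations eliminates T: 81.161 = 18 a, so a = 4.5089 m/s².
Then from the hanging block's equation, T = 12.3 × (10 − 4.5089) = 67.541 N.

67.5 N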